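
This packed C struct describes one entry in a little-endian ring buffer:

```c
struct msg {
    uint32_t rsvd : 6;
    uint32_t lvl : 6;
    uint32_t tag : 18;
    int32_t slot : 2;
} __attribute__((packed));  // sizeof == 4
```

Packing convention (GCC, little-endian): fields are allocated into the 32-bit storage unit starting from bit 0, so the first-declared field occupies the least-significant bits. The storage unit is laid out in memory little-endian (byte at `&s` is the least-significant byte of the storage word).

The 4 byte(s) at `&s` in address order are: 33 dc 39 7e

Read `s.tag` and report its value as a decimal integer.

[0]=0x33 [1]=0xdc [2]=0x39 [3]=0x7e (little-endian) → word 0x7e39dc33
rsvd:6 @ bit 0 → (0x7e39dc33>>0)&0x3f = 0x33
lvl:6 @ bit 6 → (0x7e39dc33>>6)&0x3f = 0x30
tag:18 @ bit 12 → (0x7e39dc33>>12)&0x3ffff = 0x3e39d  ←
slot:2 @ bit 30 → (0x7e39dc33>>30)&0x3 = 0x1

254877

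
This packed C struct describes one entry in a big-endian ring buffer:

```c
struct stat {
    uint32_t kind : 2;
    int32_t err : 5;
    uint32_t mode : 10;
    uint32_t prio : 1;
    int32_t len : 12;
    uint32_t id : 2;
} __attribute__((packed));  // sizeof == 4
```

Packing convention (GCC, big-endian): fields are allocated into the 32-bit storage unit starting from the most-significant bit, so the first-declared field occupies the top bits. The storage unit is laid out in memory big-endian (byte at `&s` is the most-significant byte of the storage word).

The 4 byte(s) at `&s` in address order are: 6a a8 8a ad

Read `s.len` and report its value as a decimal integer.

[0]=0x6a [1]=0xa8 [2]=0x8a [3]=0xad (big-endian) → word 0x6aa88aad
kind:2 @ bit 30 → (0x6aa88aad>>30)&0x3 = 0x1
err:5 @ bit 25 → (0x6aa88aad>>25)&0x1f = 0x15
mode:10 @ bit 15 → (0x6aa88aad>>15)&0x3ff = 0x151
prio:1 @ bit 14 → (0x6aa88aad>>14)&0x1 = 0x0
len:12 @ bit 2 → (0x6aa88aad>>2)&0xfff = 0x2ab  ←
id:2 @ bit 0 → (0x6aa88aad>>0)&0x3 = 0x1
len signed 12b, MSB=0: value = 683

683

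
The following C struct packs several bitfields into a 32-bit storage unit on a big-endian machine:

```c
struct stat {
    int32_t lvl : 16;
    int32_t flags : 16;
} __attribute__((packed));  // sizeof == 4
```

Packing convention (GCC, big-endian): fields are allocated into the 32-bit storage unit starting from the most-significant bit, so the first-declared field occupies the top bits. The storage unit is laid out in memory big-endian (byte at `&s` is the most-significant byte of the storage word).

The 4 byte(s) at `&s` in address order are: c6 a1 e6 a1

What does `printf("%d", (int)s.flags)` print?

-6495

[0]=0xc6 [1]=0xa1 [2]=0xe6 [3]=0xa1 (big-endian) → word 0xc6a1e6a1
lvl:16 @ bit 16 → (0xc6a1e6a1>>16)&0xffff = 0xc6a1
flags:16 @ bit 0 → (0xc6a1e6a1>>0)&0xffff = 0xe6a1  ←
flags signed 16b, MSB=1: 59041 - 65536 = -6495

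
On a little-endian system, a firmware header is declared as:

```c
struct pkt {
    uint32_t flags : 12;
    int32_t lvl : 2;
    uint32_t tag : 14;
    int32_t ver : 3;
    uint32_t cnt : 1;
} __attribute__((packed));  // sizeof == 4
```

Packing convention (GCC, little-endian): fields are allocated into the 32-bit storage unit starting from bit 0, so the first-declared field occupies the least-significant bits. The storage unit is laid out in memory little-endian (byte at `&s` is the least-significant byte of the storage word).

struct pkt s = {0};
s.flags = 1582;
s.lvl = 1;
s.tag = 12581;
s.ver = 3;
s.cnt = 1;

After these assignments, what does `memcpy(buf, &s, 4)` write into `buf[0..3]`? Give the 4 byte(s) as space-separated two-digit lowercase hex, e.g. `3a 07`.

flags (12b) val=1582 bits=0x62e at bit 0: 0x0000062e
lvl (2b) val=1 bits=0x1 at bit 12: 0x0000162e
tag (14b) val=12581 bits=0x3125 at bit 14: 0x0c49562e
ver (3b) val=3 bits=0x3 at bit 28: 0x3c49562e
cnt (1b) val=1 bits=0x1 at bit 31: 0xbc49562e
word = 0xbc49562e → little-endian bytes:
  [0]=0x2e  [1]=0x56  [2]=0x49  [3]=0xbc

2e 56 49 bc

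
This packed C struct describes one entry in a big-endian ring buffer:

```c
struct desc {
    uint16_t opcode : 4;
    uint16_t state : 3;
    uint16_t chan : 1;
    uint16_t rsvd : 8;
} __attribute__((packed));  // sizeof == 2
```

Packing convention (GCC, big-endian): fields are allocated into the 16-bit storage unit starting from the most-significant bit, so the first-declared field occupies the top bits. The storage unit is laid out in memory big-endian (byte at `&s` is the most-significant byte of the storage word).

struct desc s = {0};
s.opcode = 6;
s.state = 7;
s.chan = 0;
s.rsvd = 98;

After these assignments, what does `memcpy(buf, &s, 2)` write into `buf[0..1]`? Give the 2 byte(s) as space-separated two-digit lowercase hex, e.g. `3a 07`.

[12+:4] opcode=6 & 0xf = 0x6; word=0x6000
[9+:3] state=7 & 0x7 = 0x7; word=0x6e00
[8+:1] chan=0 & 0x1 = 0x0; word=0x6e00
[0+:8] rsvd=98 & 0xff = 0x62; word=0x6e62
word = 0x6e62 → big-endian bytes:
  [0]=0x6e  [1]=0x62

6e 62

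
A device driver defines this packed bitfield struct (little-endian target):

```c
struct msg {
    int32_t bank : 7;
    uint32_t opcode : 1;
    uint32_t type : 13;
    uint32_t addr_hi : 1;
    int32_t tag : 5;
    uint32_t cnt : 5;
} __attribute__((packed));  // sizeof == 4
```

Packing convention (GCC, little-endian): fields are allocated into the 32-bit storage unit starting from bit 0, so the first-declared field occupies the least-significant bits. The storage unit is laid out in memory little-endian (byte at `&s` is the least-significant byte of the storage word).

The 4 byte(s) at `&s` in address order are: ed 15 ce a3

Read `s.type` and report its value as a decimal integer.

3605

[0]=0xed [1]=0x15 [2]=0xce [3]=0xa3 (little-endian) → word 0xa3ce15ed
bank:7 @ bit 0 → (0xa3ce15ed>>0)&0x7f = 0x6d
opcode:1 @ bit 7 → (0xa3ce15ed>>7)&0x1 = 0x1
type:13 @ bit 8 → (0xa3ce15ed>>8)&0x1fff = 0xe15  ←
addr_hi:1 @ bit 21 → (0xa3ce15ed>>21)&0x1 = 0x0
tag:5 @ bit 22 → (0xa3ce15ed>>22)&0x1f = 0xf
cnt:5 @ bit 27 → (0xa3ce15ed>>27)&0x1f = 0x14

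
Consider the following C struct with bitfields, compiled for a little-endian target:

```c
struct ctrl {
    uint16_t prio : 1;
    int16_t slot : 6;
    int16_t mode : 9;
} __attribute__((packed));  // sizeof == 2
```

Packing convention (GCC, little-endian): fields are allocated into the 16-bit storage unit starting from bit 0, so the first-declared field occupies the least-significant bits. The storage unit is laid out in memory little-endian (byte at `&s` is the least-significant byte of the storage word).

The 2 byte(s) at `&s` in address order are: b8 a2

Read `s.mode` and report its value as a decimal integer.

[0]=0xb8 [1]=0xa2 (little-endian) → word 0xa2b8
prio [0+:1] = (word>>0) & 0x1 = 0
slot [1+:6] = (word>>1) & 0x3f = 28
mode [7+:9] = (word>>7) & 0x1ff = 325  ←
mode signed 9b, MSB=1: 325 - 512 = -187

-187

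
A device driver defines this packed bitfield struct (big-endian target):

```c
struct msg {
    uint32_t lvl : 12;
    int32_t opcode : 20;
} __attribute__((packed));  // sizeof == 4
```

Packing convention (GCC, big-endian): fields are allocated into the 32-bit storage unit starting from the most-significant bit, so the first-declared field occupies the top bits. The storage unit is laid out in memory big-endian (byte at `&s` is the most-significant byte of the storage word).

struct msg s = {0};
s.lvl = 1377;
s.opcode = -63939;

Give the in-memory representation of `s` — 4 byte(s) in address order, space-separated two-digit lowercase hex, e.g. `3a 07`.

lvl:12 = 1377 → 0x561 << 20 → word 0x56100000
opcode:20 = -63939 → 0xf063d << 0 → word 0x561f063d
word = 0x561f063d → big-endian bytes:
  [0]=0x56  [1]=0x1f  [2]=0x06  [3]=0x3d

56 1f 06 3d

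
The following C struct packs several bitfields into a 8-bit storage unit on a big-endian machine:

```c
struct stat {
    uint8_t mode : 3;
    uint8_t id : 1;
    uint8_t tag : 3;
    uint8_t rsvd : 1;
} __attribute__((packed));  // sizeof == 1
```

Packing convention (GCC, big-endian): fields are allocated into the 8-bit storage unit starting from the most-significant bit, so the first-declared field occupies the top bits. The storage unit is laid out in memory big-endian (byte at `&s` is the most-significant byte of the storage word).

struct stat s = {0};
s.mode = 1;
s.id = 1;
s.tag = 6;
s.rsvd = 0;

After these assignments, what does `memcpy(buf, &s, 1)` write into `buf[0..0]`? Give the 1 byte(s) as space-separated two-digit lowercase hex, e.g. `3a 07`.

3c

mode:3 = 1 → 0x1 << 5 → word 0x20
id:1 = 1 → 0x1 << 4 → word 0x30
tag:3 = 6 → 0x6 << 1 → word 0x3c
rsvd:1 = 0 → 0x0 << 0 → word 0x3c
word = 0x3c → big-endian bytes:
  [0]=0x3c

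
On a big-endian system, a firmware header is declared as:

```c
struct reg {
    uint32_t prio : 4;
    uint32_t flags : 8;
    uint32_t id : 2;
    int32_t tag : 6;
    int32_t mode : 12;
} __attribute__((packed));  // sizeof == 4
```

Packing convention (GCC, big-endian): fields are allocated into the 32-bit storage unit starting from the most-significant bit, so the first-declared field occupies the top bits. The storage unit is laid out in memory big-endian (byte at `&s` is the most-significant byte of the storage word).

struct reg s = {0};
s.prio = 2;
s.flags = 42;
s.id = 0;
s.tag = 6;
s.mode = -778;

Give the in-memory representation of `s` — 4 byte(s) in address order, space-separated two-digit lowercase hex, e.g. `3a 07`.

prio (4b) val=2 bits=0x2 at bit 28: 0x20000000
flags (8b) val=42 bits=0x2a at bit 20: 0x22a00000
id (2b) val=0 bits=0x0 at bit 18: 0x22a00000
tag (6b) val=6 bits=0x6 at bit 12: 0x22a06000
mode (12b) val=-778 bits=0xcf6 at bit 0: 0x22a06cf6
word = 0x22a06cf6 → big-endian bytes:
  [0]=0x22  [1]=0xa0  [2]=0x6c  [3]=0xf6

22 a0 6c f6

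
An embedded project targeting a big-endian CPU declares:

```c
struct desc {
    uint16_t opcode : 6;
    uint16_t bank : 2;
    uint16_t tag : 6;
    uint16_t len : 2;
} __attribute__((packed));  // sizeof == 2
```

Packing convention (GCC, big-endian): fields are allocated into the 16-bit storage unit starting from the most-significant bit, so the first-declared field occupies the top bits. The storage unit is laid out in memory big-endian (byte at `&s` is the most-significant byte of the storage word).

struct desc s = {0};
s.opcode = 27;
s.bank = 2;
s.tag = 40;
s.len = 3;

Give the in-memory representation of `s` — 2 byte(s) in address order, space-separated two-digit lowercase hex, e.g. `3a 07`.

6e a3

opcode (6b) val=27 bits=0x1b at bit 10: 0x6c00
bank (2b) val=2 bits=0x2 at bit 8: 0x6e00
tag (6b) val=40 bits=0x28 at bit 2: 0x6ea0
len (2b) val=3 bits=0x3 at bit 0: 0x6ea3
word = 0x6ea3 → big-endian bytes:
  [0]=0x6e  [1]=0xa3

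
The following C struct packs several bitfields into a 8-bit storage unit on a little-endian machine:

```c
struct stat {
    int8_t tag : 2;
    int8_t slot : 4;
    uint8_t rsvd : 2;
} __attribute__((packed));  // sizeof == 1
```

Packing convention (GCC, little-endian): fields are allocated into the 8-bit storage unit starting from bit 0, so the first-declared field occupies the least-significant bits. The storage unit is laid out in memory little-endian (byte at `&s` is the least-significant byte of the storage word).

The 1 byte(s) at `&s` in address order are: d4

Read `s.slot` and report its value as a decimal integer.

[0]=0xd4 (little-endian) → word 0xd4
tag:2 @ bit 0 → (0xd4>>0)&0x3 = 0x0
slot:4 @ bit 2 → (0xd4>>2)&0xf = 0x5  ←
rsvd:2 @ bit 6 → (0xd4>>6)&0x3 = 0x3
slot signed 4b, MSB=0: value = 5

5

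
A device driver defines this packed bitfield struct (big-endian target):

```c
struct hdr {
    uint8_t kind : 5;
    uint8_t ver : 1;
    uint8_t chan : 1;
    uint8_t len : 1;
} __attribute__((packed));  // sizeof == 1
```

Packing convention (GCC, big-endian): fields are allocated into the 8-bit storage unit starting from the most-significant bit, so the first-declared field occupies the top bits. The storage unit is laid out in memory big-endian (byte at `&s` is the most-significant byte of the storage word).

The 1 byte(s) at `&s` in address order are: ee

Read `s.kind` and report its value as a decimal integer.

[0]=0xee (big-endian) → word 0xee
kind [3+:5] = (word>>3) & 0x1f = 29  ←
ver [2+:1] = (word>>2) & 0x1 = 1
chan [1+:1] = (word>>1) & 0x1 = 1
len [0+:1] = (word>>0) & 0x1 = 0

29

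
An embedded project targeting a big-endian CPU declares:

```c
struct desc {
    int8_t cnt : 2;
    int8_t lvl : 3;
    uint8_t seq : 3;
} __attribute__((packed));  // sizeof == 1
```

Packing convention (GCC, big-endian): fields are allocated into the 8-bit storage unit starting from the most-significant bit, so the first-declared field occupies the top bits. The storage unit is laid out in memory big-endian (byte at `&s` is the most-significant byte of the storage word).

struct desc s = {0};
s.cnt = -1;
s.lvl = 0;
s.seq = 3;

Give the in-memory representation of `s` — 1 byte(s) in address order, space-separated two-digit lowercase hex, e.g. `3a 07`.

c3

cnt:2 = -1 → 0x3 << 6 → word 0xc0
lvl:3 = 0 → 0x0 << 3 → word 0xc0
seq:3 = 3 → 0x3 << 0 → word 0xc3
word = 0xc3 → big-endian bytes:
  [0]=0xc3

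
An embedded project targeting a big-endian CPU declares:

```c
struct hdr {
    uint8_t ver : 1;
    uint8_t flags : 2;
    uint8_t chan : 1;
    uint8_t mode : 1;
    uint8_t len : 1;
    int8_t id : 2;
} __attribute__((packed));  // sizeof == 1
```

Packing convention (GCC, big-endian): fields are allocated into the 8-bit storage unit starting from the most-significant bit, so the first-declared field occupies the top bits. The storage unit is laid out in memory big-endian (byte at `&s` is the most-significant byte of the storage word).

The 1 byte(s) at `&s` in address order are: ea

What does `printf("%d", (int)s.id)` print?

[0]=0xea (big-endian) → word 0xea
ver:1 @ bit 7 → (0xea>>7)&0x1 = 0x1
flags:2 @ bit 5 → (0xea>>5)&0x3 = 0x3
chan:1 @ bit 4 → (0xea>>4)&0x1 = 0x0
mode:1 @ bit 3 → (0xea>>3)&0x1 = 0x1
len:1 @ bit 2 → (0xea>>2)&0x1 = 0x0
id:2 @ bit 0 → (0xea>>0)&0x3 = 0x2  ←
id signed 2b, MSB=1: 2 - 4 = -2

-2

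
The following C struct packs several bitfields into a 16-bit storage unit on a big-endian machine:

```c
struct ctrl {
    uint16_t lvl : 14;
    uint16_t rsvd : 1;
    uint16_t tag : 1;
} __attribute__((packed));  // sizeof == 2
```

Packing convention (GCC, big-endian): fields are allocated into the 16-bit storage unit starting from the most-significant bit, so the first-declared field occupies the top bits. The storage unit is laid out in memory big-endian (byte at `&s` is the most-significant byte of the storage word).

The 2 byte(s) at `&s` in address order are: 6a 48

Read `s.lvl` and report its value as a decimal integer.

[0]=0x6a [1]=0x48 (big-endian) → word 0x6a48
lvl:14 @ bit 2 → (0x6a48>>2)&0x3fff = 0x1a92  ←
rsvd:1 @ bit 1 → (0x6a48>>1)&0x1 = 0x0
tag:1 @ bit 0 → (0x6a48>>0)&0x1 = 0x0

6802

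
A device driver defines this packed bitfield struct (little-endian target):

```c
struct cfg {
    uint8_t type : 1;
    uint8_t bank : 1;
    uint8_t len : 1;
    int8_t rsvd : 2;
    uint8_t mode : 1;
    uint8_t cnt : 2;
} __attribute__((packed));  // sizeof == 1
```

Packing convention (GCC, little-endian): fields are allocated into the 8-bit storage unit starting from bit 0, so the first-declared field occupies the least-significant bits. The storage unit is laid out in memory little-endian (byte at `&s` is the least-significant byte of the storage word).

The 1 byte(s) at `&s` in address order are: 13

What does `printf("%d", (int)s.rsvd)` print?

[0]=0x13 (little-endian) → word 0x13
type:1 @ bit 0 → (0x13>>0)&0x1 = 0x1
bank:1 @ bit 1 → (0x13>>1)&0x1 = 0x1
len:1 @ bit 2 → (0x13>>2)&0x1 = 0x0
rsvd:2 @ bit 3 → (0x13>>3)&0x3 = 0x2  ←
mode:1 @ bit 5 → (0x13>>5)&0x1 = 0x0
cnt:2 @ bit 6 → (0x13>>6)&0x3 = 0x0
rsvd signed 2b, MSB=1: 2 - 4 = -2

-2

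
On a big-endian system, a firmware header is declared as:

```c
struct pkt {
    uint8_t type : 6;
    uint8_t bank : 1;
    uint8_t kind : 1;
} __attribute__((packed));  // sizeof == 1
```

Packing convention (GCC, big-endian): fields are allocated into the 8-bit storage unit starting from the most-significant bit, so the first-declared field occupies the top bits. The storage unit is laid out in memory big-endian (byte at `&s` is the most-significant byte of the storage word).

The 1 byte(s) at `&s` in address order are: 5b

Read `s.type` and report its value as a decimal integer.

[0]=0x5b (big-endian) → word 0x5b
type [2+:6] = (word>>2) & 0x3f = 22  ←
bank [1+:1] = (word>>1) & 0x1 = 1
kind [0+:1] = (word>>0) & 0x1 = 1

22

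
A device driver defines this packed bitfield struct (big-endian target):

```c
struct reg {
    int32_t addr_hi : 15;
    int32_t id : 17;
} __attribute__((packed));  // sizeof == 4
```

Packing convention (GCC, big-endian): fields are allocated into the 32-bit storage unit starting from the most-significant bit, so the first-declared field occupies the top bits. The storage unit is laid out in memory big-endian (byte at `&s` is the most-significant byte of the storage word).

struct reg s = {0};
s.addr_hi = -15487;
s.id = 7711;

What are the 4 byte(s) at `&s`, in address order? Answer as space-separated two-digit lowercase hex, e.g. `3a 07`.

addr_hi:15 = -15487 → 0x4381 << 17 → word 0x87020000
id:17 = 7711 → 0x1e1f << 0 → word 0x87021e1f
word = 0x87021e1f → big-endian bytes:
  [0]=0x87  [1]=0x02  [2]=0x1e  [3]=0x1f

87 02 1e 1f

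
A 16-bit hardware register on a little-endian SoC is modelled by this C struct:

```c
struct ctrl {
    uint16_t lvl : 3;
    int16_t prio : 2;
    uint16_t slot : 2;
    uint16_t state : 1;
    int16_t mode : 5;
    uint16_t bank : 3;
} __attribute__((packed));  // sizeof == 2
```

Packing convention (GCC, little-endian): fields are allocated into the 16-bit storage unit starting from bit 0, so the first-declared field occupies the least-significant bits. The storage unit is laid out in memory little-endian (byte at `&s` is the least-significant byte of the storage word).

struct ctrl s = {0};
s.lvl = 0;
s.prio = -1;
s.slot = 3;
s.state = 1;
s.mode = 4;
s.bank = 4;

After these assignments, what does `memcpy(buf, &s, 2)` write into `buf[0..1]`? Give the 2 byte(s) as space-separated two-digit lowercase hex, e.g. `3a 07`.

lvl:3 = 0 → 0x0 << 0 → word 0x0000
prio:2 = -1 → 0x3 << 3 → word 0x0018
slot:2 = 3 → 0x3 << 5 → word 0x0078
state:1 = 1 → 0x1 << 7 → word 0x00f8
mode:5 = 4 → 0x4 << 8 → word 0x04f8
bank:3 = 4 → 0x4 << 13 → word 0x84f8
word = 0x84f8 → little-endian bytes:
  [0]=0xf8  [1]=0x84

f8 84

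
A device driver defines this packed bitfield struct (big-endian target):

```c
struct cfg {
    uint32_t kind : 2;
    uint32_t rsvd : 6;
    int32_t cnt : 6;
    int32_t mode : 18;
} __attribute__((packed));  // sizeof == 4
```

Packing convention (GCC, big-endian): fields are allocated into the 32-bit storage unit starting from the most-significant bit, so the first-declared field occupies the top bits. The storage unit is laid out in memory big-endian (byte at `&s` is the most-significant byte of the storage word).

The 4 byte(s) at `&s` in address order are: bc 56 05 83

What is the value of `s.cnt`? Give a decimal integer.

[0]=0xbc [1]=0x56 [2]=0x05 [3]=0x83 (big-endian) → word 0xbc560583
kind [30+:2] = (word>>30) & 0x3 = 2
rsvd [24+:6] = (word>>24) & 0x3f = 60
cnt [18+:6] = (word>>18) & 0x3f = 21  ←
mode [0+:18] = (word>>0) & 0x3ffff = 132483
cnt signed 6b, MSB=0: value = 21

21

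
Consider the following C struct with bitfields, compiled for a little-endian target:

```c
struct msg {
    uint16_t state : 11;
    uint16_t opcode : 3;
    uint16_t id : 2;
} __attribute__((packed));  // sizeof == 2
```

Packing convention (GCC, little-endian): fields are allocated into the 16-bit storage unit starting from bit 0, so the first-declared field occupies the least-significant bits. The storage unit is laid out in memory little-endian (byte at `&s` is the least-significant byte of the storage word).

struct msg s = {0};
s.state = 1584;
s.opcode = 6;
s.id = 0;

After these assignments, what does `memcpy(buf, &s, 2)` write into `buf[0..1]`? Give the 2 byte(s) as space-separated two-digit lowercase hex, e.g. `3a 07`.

state:11 = 1584 → 0x630 << 0 → word 0x0630
opcode:3 = 6 → 0x6 << 11 → word 0x3630
id:2 = 0 → 0x0 << 14 → word 0x3630
word = 0x3630 → little-endian bytes:
  [0]=0x30  [1]=0x36

30 36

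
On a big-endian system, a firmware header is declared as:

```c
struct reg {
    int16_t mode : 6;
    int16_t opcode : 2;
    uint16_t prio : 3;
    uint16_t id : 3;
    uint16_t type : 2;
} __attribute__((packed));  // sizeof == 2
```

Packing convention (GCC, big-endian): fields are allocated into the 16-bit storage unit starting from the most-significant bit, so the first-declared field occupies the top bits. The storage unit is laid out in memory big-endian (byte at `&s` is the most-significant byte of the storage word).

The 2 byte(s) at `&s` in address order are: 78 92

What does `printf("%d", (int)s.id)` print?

[0]=0x78 [1]=0x92 (big-endian) → word 0x7892
mode:6 @ bit 10 → (0x7892>>10)&0x3f = 0x1e
opcode:2 @ bit 8 → (0x7892>>8)&0x3 = 0x0
prio:3 @ bit 5 → (0x7892>>5)&0x7 = 0x4
id:3 @ bit 2 → (0x7892>>2)&0x7 = 0x4  ←
type:2 @ bit 0 → (0x7892>>0)&0x3 = 0x2

4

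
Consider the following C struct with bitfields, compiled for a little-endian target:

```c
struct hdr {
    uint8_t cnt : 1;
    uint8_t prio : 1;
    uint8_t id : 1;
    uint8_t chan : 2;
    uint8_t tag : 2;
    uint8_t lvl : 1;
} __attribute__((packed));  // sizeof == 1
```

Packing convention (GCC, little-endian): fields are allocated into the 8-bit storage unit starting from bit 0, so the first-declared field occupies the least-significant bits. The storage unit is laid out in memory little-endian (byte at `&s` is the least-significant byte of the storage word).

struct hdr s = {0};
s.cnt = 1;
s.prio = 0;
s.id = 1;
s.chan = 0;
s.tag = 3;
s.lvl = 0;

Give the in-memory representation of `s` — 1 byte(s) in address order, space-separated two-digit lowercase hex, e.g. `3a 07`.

cnt (1b) val=1 bits=0x1 at bit 0: 0x01
prio (1b) val=0 bits=0x0 at bit 1: 0x01
id (1b) val=1 bits=0x1 at bit 2: 0x05
chan (2b) val=0 bits=0x0 at bit 3: 0x05
tag (2b) val=3 bits=0x3 at bit 5: 0x65
lvl (1b) val=0 bits=0x0 at bit 7: 0x65
word = 0x65 → little-endian bytes:
  [0]=0x65

65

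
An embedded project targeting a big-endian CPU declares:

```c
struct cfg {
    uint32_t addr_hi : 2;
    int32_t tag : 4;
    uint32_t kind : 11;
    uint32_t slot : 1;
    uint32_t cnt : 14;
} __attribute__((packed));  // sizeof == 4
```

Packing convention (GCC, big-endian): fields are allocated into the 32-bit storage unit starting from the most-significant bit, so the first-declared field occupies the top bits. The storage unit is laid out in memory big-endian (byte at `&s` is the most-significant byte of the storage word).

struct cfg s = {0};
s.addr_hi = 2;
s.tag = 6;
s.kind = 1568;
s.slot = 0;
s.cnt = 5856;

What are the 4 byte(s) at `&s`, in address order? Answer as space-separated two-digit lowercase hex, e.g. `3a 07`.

addr_hi (2b) val=2 bits=0x2 at bit 30: 0x80000000
tag (4b) val=6 bits=0x6 at bit 26: 0x98000000
kind (11b) val=1568 bits=0x620 at bit 15: 0x9b100000
slot (1b) val=0 bits=0x0 at bit 14: 0x9b100000
cnt (14b) val=5856 bits=0x16e0 at bit 0: 0x9b1016e0
word = 0x9b1016e0 → big-endian bytes:
  [0]=0x9b  [1]=0x10  [2]=0x16  [3]=0xe0

9b 10 16 e0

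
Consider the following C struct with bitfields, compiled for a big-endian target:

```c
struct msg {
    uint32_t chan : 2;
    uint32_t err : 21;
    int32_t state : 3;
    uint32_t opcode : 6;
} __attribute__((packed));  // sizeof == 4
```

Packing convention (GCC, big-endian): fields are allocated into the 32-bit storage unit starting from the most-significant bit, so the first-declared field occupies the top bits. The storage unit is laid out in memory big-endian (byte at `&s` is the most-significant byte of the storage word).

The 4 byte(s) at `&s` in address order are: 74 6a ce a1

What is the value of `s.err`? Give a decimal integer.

[0]=0x74 [1]=0x6a [2]=0xce [3]=0xa1 (big-endian) → word 0x746acea1
chan:2 @ bit 30 → (0x746acea1>>30)&0x3 = 0x1
err:21 @ bit 9 → (0x746acea1>>9)&0x1fffff = 0x1a3567  ←
state:3 @ bit 6 → (0x746acea1>>6)&0x7 = 0x2
opcode:6 @ bit 0 → (0x746acea1>>0)&0x3f = 0x21

1717607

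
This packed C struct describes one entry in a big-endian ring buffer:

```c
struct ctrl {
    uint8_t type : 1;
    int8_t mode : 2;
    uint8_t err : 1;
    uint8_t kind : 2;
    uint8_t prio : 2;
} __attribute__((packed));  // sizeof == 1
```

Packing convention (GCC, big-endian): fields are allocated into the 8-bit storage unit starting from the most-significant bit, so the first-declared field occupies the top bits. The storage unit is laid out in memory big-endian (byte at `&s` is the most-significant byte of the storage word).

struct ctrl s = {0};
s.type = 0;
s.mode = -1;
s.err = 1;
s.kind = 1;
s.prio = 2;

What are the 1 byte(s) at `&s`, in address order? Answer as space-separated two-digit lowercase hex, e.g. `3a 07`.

76

type (1b) val=0 bits=0x0 at bit 7: 0x00
mode (2b) val=-1 bits=0x3 at bit 5: 0x60
err (1b) val=1 bits=0x1 at bit 4: 0x70
kind (2b) val=1 bits=0x1 at bit 2: 0x74
prio (2b) val=2 bits=0x2 at bit 0: 0x76
word = 0x76 → big-endian bytes:
  [0]=0x76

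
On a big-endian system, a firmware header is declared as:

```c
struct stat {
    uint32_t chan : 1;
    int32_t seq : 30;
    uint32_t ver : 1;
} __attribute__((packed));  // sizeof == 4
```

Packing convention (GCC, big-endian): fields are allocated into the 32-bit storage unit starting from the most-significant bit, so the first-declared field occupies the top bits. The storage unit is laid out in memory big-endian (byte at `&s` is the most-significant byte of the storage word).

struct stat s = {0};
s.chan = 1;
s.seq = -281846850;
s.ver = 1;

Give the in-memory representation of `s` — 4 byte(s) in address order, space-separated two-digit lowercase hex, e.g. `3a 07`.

de 66 b7 7d

chan (1b) val=1 bits=0x1 at bit 31: 0x80000000
seq (30b) val=-281846850 bits=0x2f335bbe at bit 1: 0xde66b77c
ver (1b) val=1 bits=0x1 at bit 0: 0xde66b77d
word = 0xde66b77d → big-endian bytes:
  [0]=0xde  [1]=0x66  [2]=0xb7  [3]=0x7d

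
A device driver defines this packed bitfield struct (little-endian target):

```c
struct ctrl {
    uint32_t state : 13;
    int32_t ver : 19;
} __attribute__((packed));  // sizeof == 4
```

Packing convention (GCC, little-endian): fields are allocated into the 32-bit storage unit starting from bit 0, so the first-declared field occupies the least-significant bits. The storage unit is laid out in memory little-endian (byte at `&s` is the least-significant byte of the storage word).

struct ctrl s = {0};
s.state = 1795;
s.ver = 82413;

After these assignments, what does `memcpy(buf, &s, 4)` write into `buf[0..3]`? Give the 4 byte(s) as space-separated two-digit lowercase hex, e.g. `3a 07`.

03 a7 3d 28

[0+:13] state=1795 & 0x1fff = 0x703; word=0x00000703
[13+:19] ver=82413 & 0x7ffff = 0x141ed; word=0x283da703
word = 0x283da703 → little-endian bytes:
  [0]=0x03  [1]=0xa7  [2]=0x3d  [3]=0x28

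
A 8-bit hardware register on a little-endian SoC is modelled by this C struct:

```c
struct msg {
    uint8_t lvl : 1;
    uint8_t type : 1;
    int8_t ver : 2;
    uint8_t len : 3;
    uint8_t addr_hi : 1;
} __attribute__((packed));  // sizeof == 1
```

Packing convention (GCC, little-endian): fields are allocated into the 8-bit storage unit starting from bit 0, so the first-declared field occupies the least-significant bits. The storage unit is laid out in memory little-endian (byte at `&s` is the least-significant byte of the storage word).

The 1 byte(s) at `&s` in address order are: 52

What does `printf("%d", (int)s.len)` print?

[0]=0x52 (little-endian) → word 0x52
lvl:1 @ bit 0 → (0x52>>0)&0x1 = 0x0
type:1 @ bit 1 → (0x52>>1)&0x1 = 0x1
ver:2 @ bit 2 → (0x52>>2)&0x3 = 0x0
len:3 @ bit 4 → (0x52>>4)&0x7 = 0x5  ←
addr_hi:1 @ bit 7 → (0x52>>7)&0x1 = 0x0

5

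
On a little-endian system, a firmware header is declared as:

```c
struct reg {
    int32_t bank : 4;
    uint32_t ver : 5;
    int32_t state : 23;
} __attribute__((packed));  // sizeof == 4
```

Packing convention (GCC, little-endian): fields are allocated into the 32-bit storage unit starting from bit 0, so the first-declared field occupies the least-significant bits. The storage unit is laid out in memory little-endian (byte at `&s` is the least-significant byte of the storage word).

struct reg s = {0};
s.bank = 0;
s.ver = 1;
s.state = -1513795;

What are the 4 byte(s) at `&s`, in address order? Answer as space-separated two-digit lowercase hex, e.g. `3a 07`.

10 7a cd d1

bank (4b) val=0 bits=0x0 at bit 0: 0x00000000
ver (5b) val=1 bits=0x1 at bit 4: 0x00000010
state (23b) val=-1513795 bits=0x68e6bd at bit 9: 0xd1cd7a10
word = 0xd1cd7a10 → little-endian bytes:
  [0]=0x10  [1]=0x7a  [2]=0xcd  [3]=0xd1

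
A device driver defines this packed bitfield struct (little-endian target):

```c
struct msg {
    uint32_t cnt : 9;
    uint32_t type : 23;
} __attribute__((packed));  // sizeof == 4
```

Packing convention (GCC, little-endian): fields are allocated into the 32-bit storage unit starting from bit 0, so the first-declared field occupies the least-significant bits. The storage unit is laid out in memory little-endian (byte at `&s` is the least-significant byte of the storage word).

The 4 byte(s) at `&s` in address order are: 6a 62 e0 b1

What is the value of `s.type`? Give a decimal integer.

[0]=0x6a [1]=0x62 [2]=0xe0 [3]=0xb1 (little-endian) → word 0xb1e0626a
cnt:9 @ bit 0 → (0xb1e0626a>>0)&0x1ff = 0x6a
type:23 @ bit 9 → (0xb1e0626a>>9)&0x7fffff = 0x58f031  ←

5828657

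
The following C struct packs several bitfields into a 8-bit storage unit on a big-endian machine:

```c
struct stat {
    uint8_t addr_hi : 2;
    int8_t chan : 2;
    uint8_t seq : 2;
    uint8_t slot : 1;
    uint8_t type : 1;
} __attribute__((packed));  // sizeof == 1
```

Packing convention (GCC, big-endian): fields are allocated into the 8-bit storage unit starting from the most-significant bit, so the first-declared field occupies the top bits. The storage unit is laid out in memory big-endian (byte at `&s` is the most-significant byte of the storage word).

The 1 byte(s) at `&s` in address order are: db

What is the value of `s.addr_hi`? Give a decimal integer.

3

[0]=0xdb (big-endian) → word 0xdb
addr_hi:2 @ bit 6 → (0xdb>>6)&0x3 = 0x3  ←
chan:2 @ bit 4 → (0xdb>>4)&0x3 = 0x1
seq:2 @ bit 2 → (0xdb>>2)&0x3 = 0x2
slot:1 @ bit 1 → (0xdb>>1)&0x1 = 0x1
type:1 @ bit 0 → (0xdb>>0)&0x1 = 0x1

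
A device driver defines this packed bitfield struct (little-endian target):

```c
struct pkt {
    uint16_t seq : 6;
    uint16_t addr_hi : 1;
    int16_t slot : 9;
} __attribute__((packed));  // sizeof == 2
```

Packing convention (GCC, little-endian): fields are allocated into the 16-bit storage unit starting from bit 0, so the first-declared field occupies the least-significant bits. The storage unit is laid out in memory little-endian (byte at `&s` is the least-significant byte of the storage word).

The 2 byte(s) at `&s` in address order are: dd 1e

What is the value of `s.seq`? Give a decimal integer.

29

[0]=0xdd [1]=0x1e (little-endian) → word 0x1edd
seq [0+:6] = (word>>0) & 0x3f = 29  ←
addr_hi [6+:1] = (word>>6) & 0x1 = 1
slot [7+:9] = (word>>7) & 0x1ff = 61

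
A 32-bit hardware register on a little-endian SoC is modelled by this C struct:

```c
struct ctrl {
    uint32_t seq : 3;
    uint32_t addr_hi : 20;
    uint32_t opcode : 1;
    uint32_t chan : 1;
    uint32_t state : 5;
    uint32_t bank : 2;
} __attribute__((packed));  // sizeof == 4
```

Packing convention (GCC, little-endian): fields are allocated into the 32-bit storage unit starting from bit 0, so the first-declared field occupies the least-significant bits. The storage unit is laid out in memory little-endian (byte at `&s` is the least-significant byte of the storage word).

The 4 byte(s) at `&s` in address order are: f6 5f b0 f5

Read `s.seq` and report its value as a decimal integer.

[0]=0xf6 [1]=0x5f [2]=0xb0 [3]=0xf5 (little-endian) → word 0xf5b05ff6
seq:3 @ bit 0 → (0xf5b05ff6>>0)&0x7 = 0x6  ←
addr_hi:20 @ bit 3 → (0xf5b05ff6>>3)&0xfffff = 0x60bfe
opcode:1 @ bit 23 → (0xf5b05ff6>>23)&0x1 = 0x1
chan:1 @ bit 24 → (0xf5b05ff6>>24)&0x1 = 0x1
state:5 @ bit 25 → (0xf5b05ff6>>25)&0x1f = 0x1a
bank:2 @ bit 30 → (0xf5b05ff6>>30)&0x3 = 0x3

6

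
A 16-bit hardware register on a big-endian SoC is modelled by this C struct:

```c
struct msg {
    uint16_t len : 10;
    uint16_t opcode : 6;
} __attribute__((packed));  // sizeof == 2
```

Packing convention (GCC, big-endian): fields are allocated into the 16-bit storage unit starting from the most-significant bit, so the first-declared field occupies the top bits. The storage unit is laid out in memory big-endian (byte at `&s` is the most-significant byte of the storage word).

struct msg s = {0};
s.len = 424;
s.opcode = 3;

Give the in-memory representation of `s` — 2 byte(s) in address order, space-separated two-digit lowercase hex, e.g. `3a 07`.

len:10 = 424 → 0x1a8 << 6 → word 0x6a00
opcode:6 = 3 → 0x3 << 0 → word 0x6a03
word = 0x6a03 → big-endian bytes:
  [0]=0x6a  [1]=0x03

6a 03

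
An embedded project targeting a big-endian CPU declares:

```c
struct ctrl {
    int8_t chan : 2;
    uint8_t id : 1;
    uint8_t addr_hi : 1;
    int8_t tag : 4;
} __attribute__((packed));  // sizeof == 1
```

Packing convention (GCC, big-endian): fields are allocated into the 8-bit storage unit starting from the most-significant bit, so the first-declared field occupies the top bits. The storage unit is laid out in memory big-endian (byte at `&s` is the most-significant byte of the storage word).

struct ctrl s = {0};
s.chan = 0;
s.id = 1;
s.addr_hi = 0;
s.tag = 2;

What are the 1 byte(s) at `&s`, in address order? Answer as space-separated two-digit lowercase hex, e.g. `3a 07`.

22

chan:2 = 0 → 0x0 << 6 → word 0x00
id:1 = 1 → 0x1 << 5 → word 0x20
addr_hi:1 = 0 → 0x0 << 4 → word 0x20
tag:4 = 2 → 0x2 << 0 → word 0x22
word = 0x22 → big-endian bytes:
  [0]=0x22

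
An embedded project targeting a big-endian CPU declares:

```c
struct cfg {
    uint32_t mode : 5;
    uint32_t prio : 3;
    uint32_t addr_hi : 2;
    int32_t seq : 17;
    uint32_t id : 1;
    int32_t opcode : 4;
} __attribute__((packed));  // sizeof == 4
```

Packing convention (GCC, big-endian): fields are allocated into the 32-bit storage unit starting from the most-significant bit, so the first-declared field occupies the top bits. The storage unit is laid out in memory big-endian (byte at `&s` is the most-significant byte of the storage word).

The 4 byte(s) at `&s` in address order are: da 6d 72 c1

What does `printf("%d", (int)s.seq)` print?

-37994

[0]=0xda [1]=0x6d [2]=0x72 [3]=0xc1 (big-endian) → word 0xda6d72c1
mode:5 @ bit 27 → (0xda6d72c1>>27)&0x1f = 0x1b
prio:3 @ bit 24 → (0xda6d72c1>>24)&0x7 = 0x2
addr_hi:2 @ bit 22 → (0xda6d72c1>>22)&0x3 = 0x1
seq:17 @ bit 5 → (0xda6d72c1>>5)&0x1ffff = 0x16b96  ←
id:1 @ bit 4 → (0xda6d72c1>>4)&0x1 = 0x0
opcode:4 @ bit 0 → (0xda6d72c1>>0)&0xf = 0x1
seq signed 17b, MSB=1: 93078 - 131072 = -37994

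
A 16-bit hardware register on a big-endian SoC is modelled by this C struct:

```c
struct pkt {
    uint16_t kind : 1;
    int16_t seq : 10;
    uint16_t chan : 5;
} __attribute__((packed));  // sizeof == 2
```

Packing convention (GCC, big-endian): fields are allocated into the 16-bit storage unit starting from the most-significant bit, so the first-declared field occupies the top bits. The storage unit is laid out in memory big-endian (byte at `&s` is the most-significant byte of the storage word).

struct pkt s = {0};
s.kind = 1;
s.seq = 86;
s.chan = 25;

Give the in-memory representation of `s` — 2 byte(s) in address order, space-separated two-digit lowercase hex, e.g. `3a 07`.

8a d9

[15+:1] kind=1 & 0x1 = 0x1; word=0x8000
[5+:10] seq=86 & 0x3ff = 0x56; word=0x8ac0
[0+:5] chan=25 & 0x1f = 0x19; word=0x8ad9
word = 0x8ad9 → big-endian bytes:
  [0]=0x8a  [1]=0xd9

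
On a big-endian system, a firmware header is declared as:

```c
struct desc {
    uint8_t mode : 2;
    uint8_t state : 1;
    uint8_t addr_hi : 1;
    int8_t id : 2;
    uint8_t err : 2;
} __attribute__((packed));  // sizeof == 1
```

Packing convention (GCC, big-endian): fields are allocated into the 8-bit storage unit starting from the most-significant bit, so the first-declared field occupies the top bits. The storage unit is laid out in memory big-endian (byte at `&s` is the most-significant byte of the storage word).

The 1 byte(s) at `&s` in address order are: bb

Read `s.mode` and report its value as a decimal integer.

2

[0]=0xbb (big-endian) → word 0xbb
mode:2 @ bit 6 → (0xbb>>6)&0x3 = 0x2  ←
state:1 @ bit 5 → (0xbb>>5)&0x1 = 0x1
addr_hi:1 @ bit 4 → (0xbb>>4)&0x1 = 0x1
id:2 @ bit 2 → (0xbb>>2)&0x3 = 0x2
err:2 @ bit 0 → (0xbb>>0)&0x3 = 0x3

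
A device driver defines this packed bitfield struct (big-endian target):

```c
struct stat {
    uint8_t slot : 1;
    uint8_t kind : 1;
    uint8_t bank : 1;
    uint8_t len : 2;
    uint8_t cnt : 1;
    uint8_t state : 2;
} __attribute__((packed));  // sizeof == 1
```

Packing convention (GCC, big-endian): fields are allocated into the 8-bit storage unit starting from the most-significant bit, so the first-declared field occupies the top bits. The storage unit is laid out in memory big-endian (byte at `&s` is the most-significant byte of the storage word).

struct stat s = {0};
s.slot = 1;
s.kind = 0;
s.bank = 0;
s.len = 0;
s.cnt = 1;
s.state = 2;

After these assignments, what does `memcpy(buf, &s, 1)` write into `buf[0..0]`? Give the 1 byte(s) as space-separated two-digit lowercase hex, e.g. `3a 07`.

slot (1b) val=1 bits=0x1 at bit 7: 0x80
kind (1b) val=0 bits=0x0 at bit 6: 0x80
bank (1b) val=0 bits=0x0 at bit 5: 0x80
len (2b) val=0 bits=0x0 at bit 3: 0x80
cnt (1b) val=1 bits=0x1 at bit 2: 0x84
state (2b) val=2 bits=0x2 at bit 0: 0x86
word = 0x86 → big-endian bytes:
  [0]=0x86

86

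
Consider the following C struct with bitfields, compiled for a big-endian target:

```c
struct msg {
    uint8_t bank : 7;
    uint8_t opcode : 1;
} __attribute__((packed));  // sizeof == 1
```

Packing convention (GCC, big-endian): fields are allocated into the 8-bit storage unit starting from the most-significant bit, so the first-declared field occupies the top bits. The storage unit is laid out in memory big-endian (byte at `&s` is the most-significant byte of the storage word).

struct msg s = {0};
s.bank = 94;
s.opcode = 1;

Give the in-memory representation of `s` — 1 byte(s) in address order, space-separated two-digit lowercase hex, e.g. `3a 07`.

bd

bank (7b) val=94 bits=0x5e at bit 1: 0xbc
opcode (1b) val=1 bits=0x1 at bit 0: 0xbd
word = 0xbd → big-endian bytes:
  [0]=0xbd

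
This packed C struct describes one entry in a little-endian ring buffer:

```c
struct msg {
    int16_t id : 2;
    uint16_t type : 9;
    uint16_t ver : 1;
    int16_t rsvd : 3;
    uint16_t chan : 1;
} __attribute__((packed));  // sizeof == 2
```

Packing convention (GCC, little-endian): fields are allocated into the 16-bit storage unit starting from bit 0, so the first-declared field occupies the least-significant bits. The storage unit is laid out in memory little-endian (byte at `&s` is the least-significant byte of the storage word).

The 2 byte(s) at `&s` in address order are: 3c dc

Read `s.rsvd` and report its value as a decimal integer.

-3

[0]=0x3c [1]=0xdc (little-endian) → word 0xdc3c
id [0+:2] = (word>>0) & 0x3 = 0
type [2+:9] = (word>>2) & 0x1ff = 271
ver [11+:1] = (word>>11) & 0x1 = 1
rsvd [12+:3] = (word>>12) & 0x7 = 5  ←
chan [15+:1] = (word>>15) & 0x1 = 1
rsvd signed 3b, MSB=1: 5 - 8 = -3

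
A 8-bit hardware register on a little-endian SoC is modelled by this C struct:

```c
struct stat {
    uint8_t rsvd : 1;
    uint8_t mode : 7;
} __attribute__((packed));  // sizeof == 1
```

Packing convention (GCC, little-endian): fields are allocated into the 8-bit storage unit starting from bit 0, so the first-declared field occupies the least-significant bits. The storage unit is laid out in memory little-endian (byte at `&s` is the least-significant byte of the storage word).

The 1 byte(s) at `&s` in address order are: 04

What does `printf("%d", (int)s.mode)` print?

[0]=0x04 (little-endian) → word 0x04
rsvd:1 @ bit 0 → (0x04>>0)&0x1 = 0x0
mode:7 @ bit 1 → (0x04>>1)&0x7f = 0x2  ←

2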